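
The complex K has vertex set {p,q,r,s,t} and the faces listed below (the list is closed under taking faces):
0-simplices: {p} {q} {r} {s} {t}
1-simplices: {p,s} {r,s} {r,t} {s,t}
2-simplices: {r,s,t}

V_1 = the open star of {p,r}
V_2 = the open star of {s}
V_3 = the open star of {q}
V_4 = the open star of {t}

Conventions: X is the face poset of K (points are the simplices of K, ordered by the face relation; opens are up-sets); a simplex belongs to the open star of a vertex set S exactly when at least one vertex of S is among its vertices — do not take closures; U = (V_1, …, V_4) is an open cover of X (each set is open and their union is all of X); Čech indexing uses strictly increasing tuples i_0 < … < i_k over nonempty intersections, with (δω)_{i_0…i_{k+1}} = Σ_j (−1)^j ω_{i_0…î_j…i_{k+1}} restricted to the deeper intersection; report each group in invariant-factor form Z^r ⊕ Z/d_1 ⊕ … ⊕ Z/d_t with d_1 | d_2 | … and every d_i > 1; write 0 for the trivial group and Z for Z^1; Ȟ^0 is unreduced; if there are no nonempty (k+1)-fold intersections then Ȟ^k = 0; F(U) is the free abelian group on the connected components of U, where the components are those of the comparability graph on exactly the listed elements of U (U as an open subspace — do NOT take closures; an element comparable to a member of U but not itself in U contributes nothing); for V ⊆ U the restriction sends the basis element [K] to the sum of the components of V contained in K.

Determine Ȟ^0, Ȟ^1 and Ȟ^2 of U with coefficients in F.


intersection data:
  V1={{p},{r},{p,s},{r,s},{r,t},{r,s,t}} V2={{s},{p,s},{r,s},{s,t},{r,s,t}} V3={{q}} V4={{t},{r,t},{s,t},{r,s,t}}
  V12={{p,s},{r,s},{r,s,t}} V14={{r,t},{r,s,t}} V24={{s,t},{r,s,t}}
  V124={{r,s,t}}
components per intersection:
  V1: {{p},{p,s}} {{r},{r,s},{r,t},{r,s,t}}
  V2: {{s},{p,s},{r,s},{s,t},{r,s,t}}
  V3: {{q}}
  V4: {{t},{r,t},{s,t},{r,s,t}}
  V12: {{p,s}} {{r,s},{r,s,t}}
  V14: {{r,t},{r,s,t}}
  V24: {{s,t},{r,s,t}}
  V124: {{r,s,t}}
C dims 5,4,1; δ0: rk 3, SNF 1^3; δ1: rk 1, SNF 1^1
Ȟ^0 = (5 − 3) − 0 = 2, so Ȟ^0 ≅ Z^2
Ȟ^1 = (4 − 1) − 3 = 0, so Ȟ^1 ≅ 0
Ȟ^2 = (1 − 0) − 1 = 0, so Ȟ^2 ≅ 0

Ȟ^0(U;F) ≅ Z^2, Ȟ^1(U;F) ≅ 0 and Ȟ^2(U;F) ≅ 0


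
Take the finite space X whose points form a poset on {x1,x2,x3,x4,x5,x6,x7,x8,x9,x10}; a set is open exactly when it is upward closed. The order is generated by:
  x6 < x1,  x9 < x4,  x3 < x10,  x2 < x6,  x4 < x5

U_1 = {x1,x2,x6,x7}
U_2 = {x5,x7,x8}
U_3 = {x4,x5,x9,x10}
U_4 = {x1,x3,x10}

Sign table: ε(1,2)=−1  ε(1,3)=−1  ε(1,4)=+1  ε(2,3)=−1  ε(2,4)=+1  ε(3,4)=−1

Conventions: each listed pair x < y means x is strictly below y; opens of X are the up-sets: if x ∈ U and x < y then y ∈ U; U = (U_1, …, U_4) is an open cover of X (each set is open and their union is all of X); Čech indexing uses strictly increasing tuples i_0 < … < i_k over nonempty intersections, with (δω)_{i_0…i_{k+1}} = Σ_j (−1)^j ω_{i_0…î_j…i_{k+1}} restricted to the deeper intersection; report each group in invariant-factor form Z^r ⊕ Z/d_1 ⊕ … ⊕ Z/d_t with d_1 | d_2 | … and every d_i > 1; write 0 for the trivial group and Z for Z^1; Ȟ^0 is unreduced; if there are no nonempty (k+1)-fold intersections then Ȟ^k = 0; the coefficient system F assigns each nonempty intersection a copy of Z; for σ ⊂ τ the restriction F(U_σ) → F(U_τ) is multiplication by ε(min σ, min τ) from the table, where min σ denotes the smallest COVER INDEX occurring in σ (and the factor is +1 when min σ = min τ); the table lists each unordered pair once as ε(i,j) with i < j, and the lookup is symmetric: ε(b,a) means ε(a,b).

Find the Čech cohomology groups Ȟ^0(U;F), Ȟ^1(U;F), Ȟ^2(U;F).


intersection data:
  U12={x7} U14={x1} U23={x5} U34={x10}
C dims 4,4; δ0: rk 4, SNF 1^3·2
Ȟ^0 = (4 − 4) − 0 = 0, so Ȟ^0 ≅ 0
Ȟ^1 = (4 − 0) − 4 = 0 plus torsion [2], so Ȟ^1 ≅ Z/2
Ȟ^2 = (0 − 0) − 0 = 0, so Ȟ^2 ≅ 0

Ȟ^0 ≅ 0, Ȟ^1 ≅ Z/2 and Ȟ^2 ≅ 0


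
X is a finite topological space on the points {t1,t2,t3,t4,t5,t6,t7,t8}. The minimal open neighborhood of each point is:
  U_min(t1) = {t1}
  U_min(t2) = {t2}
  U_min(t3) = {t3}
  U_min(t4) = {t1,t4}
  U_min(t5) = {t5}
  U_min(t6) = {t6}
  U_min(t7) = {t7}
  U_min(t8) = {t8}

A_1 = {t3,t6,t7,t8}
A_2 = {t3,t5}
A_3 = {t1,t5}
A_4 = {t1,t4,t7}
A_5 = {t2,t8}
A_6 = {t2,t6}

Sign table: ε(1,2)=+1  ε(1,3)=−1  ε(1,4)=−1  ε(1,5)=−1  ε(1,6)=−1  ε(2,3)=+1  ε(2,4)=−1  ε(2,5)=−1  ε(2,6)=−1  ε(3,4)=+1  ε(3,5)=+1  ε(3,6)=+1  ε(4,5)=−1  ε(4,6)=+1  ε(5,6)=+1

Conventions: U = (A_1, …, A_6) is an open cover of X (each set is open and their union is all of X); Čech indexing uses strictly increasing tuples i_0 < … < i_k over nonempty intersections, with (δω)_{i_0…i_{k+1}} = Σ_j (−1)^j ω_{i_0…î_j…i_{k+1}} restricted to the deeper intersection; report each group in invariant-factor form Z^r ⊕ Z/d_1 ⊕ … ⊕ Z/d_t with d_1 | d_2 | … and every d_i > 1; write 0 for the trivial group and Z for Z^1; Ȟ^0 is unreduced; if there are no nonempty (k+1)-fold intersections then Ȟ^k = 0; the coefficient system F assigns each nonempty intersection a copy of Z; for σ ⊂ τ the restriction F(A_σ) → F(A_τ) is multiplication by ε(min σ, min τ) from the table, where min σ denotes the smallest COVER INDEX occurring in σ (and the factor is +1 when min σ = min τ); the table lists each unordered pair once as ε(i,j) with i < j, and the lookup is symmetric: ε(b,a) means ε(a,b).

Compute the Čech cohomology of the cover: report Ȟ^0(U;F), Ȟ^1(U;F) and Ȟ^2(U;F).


Ȟ^0 ≅ 0, Ȟ^1 ≅ Z ⊕ Z/2, Ȟ^2 ≅ 0

nonempty overlaps:
  A12={t3} A14={t7} A15={t8} A16={t6} A23={t5} A34={t1} A56={t2}
C dims 6,7; δ0: rk 6, SNF 1^5·2
degree 0: 6−6−0 = 0 → Ȟ^0 ≅ 0
degree 1: 7−0−6 = 1 plus torsion [2] → Ȟ^1 ≅ Z ⊕ Z/2
degree 2: 0−0−0 = 0 → Ȟ^2 ≅ 0


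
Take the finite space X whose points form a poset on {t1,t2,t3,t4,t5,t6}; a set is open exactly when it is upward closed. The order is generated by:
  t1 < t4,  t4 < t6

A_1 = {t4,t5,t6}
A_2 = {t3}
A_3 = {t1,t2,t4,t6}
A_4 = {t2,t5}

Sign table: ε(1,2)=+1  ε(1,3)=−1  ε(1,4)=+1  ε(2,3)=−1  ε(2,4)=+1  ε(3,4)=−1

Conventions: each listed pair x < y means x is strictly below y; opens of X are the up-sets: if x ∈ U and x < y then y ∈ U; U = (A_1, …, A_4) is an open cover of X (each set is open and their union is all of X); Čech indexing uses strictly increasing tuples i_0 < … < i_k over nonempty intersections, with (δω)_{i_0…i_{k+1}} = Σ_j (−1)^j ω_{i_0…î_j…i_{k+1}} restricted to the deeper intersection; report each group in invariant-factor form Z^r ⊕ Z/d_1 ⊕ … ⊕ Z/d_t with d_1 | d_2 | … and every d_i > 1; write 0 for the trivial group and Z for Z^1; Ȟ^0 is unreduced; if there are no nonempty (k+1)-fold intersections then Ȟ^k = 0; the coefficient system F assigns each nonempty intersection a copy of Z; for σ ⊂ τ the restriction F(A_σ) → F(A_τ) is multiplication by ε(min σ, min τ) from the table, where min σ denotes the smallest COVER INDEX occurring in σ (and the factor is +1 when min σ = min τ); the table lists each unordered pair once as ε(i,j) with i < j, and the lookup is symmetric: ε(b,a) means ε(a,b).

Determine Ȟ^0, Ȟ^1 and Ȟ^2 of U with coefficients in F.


Ȟ^0 ≅ Z^2; Ȟ^1 ≅ Z; Ȟ^2 ≅ 0

cover nerve:
  A13={t4,t6} A14={t5} A34={t2}
C dims 4,3; δ0: rk 2, SNF 1^2
Ȟ^0: (4−2)−0=2 ⇒ Z^2
Ȟ^1: (3−0)−2=1 ⇒ Z
Ȟ^2: (0−0)−0=0 ⇒ 0


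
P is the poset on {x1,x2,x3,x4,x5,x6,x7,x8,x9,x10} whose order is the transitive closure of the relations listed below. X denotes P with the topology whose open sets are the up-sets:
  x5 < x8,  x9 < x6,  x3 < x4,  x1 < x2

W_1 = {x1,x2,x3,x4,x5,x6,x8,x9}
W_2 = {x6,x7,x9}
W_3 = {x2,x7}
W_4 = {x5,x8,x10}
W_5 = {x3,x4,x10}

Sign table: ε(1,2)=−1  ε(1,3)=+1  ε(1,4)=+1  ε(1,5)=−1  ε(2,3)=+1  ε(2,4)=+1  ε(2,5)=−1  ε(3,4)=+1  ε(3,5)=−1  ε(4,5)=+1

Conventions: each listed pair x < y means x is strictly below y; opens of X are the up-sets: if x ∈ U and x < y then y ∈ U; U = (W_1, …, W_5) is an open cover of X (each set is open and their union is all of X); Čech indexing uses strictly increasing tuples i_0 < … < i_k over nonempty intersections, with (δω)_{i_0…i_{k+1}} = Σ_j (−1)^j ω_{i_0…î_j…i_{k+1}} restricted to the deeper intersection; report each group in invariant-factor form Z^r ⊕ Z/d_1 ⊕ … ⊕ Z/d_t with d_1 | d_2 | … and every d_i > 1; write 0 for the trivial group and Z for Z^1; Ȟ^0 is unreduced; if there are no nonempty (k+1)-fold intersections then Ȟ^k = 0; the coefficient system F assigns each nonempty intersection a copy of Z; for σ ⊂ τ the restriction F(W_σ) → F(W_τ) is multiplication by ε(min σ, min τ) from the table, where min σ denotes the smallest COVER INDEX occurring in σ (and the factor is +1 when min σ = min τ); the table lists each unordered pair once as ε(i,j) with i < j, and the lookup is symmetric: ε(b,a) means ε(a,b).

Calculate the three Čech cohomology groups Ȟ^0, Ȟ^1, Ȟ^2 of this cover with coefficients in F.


intersection data:
  W12={x6,x9} W13={x2} W14={x5,x8} W15={x3,x4} W23={x7} W45={x10}
C dims 5,6; δ0: rk 5, SNF 1^4·2
Ȟ^0 = (5 − 5) − 0 = 0, so Ȟ^0 ≅ 0
Ȟ^1 = (6 − 0) − 5 = 1 plus torsion [2], so Ȟ^1 ≅ Z ⊕ Z/2
Ȟ^2 = (0 − 0) − 0 = 0, so Ȟ^2 ≅ 0

Ȟ^0 = 0; Ȟ^1 = Z ⊕ Z/2; Ȟ^2 = 0


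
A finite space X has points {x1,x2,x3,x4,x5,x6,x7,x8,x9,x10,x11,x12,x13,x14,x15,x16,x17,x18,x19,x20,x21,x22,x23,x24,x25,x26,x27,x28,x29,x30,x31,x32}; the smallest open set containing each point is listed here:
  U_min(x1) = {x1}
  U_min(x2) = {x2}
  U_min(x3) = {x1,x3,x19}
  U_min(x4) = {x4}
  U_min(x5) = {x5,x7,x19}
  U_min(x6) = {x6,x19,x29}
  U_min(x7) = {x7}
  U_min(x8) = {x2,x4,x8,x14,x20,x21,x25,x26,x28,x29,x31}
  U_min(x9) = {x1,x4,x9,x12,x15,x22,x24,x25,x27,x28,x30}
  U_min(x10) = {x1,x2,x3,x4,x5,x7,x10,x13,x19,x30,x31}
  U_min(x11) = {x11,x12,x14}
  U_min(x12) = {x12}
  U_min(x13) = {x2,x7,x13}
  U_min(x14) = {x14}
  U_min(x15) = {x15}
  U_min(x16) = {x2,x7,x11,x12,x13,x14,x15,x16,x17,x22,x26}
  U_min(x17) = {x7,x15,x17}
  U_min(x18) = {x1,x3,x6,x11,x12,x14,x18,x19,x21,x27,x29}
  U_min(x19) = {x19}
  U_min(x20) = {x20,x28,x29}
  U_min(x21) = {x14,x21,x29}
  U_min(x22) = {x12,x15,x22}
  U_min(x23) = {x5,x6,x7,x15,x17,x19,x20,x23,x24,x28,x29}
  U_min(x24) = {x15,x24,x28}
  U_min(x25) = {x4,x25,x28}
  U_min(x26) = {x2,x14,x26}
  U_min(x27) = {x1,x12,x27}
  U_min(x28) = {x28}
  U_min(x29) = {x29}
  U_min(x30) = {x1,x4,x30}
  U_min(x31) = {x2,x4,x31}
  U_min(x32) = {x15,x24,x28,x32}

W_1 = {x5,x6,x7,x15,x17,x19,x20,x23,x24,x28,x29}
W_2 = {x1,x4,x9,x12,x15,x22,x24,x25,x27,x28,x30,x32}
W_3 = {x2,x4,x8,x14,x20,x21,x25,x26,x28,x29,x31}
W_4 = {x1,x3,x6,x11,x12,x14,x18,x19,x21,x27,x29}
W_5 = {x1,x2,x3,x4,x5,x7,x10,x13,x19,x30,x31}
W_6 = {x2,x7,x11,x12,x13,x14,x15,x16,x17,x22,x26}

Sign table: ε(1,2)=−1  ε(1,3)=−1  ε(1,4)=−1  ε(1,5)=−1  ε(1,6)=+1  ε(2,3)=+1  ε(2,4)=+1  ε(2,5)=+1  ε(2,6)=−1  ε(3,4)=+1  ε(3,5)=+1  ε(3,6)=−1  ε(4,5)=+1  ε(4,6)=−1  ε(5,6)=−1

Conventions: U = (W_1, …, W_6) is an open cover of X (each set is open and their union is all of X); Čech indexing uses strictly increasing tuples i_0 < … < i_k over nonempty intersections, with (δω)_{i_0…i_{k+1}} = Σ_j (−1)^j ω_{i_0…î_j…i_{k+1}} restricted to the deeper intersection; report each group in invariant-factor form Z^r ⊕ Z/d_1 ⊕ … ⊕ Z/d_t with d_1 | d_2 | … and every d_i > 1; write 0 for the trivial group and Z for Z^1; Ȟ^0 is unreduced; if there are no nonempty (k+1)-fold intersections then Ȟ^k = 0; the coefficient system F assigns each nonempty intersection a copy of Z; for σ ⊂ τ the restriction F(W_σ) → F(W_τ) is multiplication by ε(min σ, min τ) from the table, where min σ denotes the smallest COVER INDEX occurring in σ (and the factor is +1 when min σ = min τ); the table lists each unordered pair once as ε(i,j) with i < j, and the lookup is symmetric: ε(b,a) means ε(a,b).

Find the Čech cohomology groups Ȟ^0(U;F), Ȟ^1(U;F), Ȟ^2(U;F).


nonempty intersections:
  W12={x15,x24,x28} W13={x20,x28,x29} W14={x6,x19,x29} W15={x5,x7,x19} W16={x7,x15,x17} W23={x4,x25,x28} W24={x1,x12,x27} W25={x1,x4,x30} W26={x12,x15,x22} W34={x14,x21,x29} W35={x2,x4,x31} W36={x2,x14,x26} W45={x1,x3,x19} W46={x11,x12,x14} W56={x2,x7,x13}
  W123={x28} W126={x15} W134={x29} W145={x19} W156={x7} W235={x4} W245={x1} W246={x12} W346={x14} W356={x2}
C dims 6,15,10; δ0: rk 5, SNF 1^5; δ1: rk 10, SNF 1^9·2
Ȟ^0: (6−5)−0=1 ⇒ Z
Ȟ^1: (15−10)−5=0 ⇒ 0
Ȟ^2: (10−0)−10=0 plus torsion [2] ⇒ Z/2

Ȟ^0 ≅ Z, Ȟ^1 ≅ 0, Ȟ^2 ≅ Z/2


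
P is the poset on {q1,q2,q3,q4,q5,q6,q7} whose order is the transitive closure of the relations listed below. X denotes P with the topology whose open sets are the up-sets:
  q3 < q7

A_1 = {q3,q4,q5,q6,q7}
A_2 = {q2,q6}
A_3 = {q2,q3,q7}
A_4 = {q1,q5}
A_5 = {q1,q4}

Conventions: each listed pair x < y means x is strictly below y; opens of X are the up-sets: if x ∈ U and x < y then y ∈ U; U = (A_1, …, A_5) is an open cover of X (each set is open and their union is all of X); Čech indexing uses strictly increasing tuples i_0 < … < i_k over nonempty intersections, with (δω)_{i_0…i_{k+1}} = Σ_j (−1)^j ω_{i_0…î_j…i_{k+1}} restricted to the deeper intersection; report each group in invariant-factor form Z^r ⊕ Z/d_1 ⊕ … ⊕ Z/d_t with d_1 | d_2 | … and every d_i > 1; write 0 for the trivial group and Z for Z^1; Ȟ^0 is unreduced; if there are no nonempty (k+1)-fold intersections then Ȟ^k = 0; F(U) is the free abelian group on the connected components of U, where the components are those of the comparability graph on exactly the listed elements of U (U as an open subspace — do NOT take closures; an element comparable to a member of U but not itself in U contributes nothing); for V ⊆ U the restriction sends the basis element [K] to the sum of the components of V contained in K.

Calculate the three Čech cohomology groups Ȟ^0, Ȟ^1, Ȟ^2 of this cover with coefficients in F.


nonempty overlaps:
  A12={q6} A13={q3,q7} A14={q5} A15={q4} A23={q2} A45={q1}
components per intersection:
  A1: {q3,q7} {q4} {q5} {q6}
  A2: {q2} {q6}
  A3: {q2} {q3,q7}
  A4: {q1} {q5}
  A5: {q1} {q4}
  A12: {q6}
  A13: {q3,q7}
  A14: {q5}
  A15: {q4}
  A23: {q2}
  A45: {q1}
C dims 12,6; δ0: rk 6, SNF 1^6
degree 0: 12−6−0 = 6 → Ȟ^0 ≅ Z^6
degree 1: 6−0−6 = 0 → Ȟ^1 ≅ 0
degree 2: 0−0−0 = 0 → Ȟ^2 ≅ 0

Ȟ^0(U;F) ≅ Z^6,  Ȟ^1(U;F) ≅ 0,  Ȟ^2(U;F) ≅ 0


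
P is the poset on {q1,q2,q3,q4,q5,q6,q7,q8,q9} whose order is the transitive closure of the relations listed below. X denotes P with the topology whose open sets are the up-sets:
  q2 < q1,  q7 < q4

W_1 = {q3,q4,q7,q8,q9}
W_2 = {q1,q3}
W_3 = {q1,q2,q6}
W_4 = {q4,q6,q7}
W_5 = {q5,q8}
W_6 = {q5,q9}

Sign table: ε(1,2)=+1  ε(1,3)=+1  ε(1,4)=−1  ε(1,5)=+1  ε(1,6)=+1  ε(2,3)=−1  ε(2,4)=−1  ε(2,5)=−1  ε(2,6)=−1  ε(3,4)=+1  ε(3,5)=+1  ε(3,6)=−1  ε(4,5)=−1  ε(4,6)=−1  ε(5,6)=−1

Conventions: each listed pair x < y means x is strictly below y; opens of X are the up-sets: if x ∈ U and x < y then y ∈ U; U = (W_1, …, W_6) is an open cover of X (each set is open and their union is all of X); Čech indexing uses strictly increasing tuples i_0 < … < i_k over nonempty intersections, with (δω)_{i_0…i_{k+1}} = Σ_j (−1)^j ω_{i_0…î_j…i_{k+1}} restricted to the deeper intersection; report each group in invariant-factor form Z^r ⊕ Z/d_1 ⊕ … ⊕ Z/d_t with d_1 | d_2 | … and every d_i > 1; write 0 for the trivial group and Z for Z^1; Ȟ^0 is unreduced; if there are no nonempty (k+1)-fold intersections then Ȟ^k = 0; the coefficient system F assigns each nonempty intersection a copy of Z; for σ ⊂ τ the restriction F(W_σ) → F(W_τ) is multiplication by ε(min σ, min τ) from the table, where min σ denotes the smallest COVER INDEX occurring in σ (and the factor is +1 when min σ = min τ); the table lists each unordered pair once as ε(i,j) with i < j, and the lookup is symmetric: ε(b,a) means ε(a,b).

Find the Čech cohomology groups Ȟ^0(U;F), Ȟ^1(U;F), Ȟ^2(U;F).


Ȟ^0 = 0, Ȟ^1 = Z ⊕ Z/2 and Ȟ^2 = 0

nerve simplices:
  W12={q3} W14={q4,q7} W15={q8} W16={q9} W23={q1} W34={q6} W56={q5}
C dims 6,7; δ0: rk 6, SNF 1^5·2
degree 0: 6−6−0 = 0 → Ȟ^0 ≅ 0
degree 1: 7−0−6 = 1 plus torsion [2] → Ȟ^1 ≅ Z ⊕ Z/2
degree 2: 0−0−0 = 0 → Ȟ^2 ≅ 0


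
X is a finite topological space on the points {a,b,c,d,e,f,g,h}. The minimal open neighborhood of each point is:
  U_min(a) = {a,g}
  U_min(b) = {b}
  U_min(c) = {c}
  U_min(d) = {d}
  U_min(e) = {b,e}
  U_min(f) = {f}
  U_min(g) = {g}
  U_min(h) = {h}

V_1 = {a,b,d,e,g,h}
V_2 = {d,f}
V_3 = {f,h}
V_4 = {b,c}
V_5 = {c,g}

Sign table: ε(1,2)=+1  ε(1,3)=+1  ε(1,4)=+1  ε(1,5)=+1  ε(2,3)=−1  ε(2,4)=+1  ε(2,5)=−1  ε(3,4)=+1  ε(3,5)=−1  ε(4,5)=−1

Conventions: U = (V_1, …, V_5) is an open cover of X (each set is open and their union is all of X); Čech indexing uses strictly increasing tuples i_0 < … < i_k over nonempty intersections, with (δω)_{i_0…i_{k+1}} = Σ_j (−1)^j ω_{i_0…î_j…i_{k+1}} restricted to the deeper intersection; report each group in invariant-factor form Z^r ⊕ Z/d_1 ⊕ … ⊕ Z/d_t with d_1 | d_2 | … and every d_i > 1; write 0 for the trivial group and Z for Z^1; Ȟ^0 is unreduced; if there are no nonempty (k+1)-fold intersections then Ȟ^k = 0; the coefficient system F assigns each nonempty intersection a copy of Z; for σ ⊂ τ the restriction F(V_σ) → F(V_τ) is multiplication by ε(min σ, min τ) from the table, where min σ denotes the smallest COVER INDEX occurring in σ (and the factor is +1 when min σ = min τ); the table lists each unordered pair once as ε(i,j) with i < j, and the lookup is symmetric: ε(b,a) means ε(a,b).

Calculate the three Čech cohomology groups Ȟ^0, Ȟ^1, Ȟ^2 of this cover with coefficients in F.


nerve of the cover:
  V12={d} V13={h} V14={b} V15={g} V23={f} V45={c}
C dims 5,6; δ0: rk 5, SNF 1^4·2
Ȟ^0 = (5 − 5) − 0 = 0, so Ȟ^0 ≅ 0
Ȟ^1 = (6 − 0) − 5 = 1 plus torsion [2], so Ȟ^1 ≅ Z ⊕ Z/2
Ȟ^2 = (0 − 0) − 0 = 0, so Ȟ^2 ≅ 0

Ȟ^0 ≅ 0; Ȟ^1 ≅ Z ⊕ Z/2; Ȟ^2 ≅ 0


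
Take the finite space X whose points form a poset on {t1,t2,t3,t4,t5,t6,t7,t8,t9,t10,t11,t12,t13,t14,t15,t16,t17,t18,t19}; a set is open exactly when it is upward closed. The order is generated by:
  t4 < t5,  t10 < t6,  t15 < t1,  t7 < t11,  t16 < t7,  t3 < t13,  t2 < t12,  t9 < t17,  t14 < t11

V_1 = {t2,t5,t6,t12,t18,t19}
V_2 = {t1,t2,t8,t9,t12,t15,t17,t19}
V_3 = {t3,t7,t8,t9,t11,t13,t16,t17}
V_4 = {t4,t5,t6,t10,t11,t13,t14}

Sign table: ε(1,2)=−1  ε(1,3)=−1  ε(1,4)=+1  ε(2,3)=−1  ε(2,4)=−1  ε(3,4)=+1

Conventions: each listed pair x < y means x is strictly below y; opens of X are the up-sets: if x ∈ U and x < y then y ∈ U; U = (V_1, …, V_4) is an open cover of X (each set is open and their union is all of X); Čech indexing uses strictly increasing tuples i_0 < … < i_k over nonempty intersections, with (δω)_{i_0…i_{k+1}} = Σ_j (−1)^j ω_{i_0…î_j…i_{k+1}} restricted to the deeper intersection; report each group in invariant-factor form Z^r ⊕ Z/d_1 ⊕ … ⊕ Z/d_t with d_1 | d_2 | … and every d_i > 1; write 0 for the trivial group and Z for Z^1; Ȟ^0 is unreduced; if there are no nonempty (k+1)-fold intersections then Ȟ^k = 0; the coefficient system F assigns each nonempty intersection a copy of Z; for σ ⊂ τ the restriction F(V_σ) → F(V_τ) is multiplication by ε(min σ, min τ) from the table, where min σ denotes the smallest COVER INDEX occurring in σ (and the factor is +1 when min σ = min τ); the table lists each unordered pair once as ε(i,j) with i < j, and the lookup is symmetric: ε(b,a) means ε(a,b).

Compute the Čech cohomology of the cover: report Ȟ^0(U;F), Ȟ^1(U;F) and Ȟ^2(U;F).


intersection data:
  V12={t2,t12,t19} V14={t5,t6} V23={t8,t9,t17} V34={t11,t13}
C dims 4,4; δ0: rk 3, SNF 1^3
Ȟ^0 = (4 − 3) − 0 = 1, so Ȟ^0 ≅ Z
Ȟ^1 = (4 − 0) − 3 = 1, so Ȟ^1 ≅ Z
Ȟ^2 = (0 − 0) − 0 = 0, so Ȟ^2 ≅ 0

Ȟ^0(U;F) ≅ Z, Ȟ^1(U;F) ≅ Z and Ȟ^2(U;F) ≅ 0


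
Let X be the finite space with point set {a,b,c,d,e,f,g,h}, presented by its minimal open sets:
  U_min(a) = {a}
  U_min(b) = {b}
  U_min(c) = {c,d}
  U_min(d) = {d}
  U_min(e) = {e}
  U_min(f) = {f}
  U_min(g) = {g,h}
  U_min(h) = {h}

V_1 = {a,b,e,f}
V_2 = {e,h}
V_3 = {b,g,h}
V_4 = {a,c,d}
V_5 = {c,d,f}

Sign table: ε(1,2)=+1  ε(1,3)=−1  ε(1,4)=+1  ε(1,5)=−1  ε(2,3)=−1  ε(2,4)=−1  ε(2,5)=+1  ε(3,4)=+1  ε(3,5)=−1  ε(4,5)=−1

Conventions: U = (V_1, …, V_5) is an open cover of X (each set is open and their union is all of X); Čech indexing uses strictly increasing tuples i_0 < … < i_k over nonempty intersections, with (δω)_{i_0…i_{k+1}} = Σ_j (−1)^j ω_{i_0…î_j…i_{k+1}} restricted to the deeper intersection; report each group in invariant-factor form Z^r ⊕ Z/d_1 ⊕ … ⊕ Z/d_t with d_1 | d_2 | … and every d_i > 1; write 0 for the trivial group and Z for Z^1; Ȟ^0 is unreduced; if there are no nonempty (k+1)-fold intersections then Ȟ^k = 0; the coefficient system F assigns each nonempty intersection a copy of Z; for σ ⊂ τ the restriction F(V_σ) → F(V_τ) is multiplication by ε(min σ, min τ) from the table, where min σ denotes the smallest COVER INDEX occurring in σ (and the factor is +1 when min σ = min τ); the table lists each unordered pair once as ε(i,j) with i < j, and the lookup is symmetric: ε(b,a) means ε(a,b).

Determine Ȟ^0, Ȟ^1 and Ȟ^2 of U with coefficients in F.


nerve of the cover:
  V12={e} V13={b} V14={a} V15={f} V23={h} V45={c,d}
C dims 5,6; δ0: rk 4, SNF 1^4
Ȟ^0 = (5 − 4) − 0 = 1, so Ȟ^0 ≅ Z
Ȟ^1 = (6 − 0) − 4 = 2, so Ȟ^1 ≅ Z^2
Ȟ^2 = (0 − 0) − 0 = 0, so Ȟ^2 ≅ 0

Ȟ^0 ≅ Z, Ȟ^1 ≅ Z^2, Ȟ^2 ≅ 0


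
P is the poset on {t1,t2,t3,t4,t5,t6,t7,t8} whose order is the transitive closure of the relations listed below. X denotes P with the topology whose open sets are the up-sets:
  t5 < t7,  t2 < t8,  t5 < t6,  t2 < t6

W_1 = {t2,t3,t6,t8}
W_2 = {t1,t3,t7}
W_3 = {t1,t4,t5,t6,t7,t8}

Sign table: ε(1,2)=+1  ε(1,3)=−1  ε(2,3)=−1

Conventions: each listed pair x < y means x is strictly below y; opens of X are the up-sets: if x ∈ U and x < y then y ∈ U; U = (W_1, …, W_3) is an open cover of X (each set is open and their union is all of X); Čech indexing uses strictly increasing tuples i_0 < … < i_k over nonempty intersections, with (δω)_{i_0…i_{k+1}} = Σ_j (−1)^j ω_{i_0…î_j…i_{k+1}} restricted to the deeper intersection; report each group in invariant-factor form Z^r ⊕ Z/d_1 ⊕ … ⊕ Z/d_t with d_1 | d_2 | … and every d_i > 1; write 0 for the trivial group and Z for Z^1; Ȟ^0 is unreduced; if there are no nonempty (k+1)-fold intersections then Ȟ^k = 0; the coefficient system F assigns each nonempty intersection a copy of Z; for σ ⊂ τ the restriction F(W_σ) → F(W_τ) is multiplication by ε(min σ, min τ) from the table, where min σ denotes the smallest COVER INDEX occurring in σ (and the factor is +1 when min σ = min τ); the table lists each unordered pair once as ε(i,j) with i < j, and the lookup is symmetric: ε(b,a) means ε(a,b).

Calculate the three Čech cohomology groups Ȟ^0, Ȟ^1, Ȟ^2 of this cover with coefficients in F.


nonempty intersections:
  W12={t3} W13={t6,t8} W23={t1,t7}
C dims 3,3; δ0: rk 2, SNF 1^2
Ȟ^0: (3−2)−0=1 ⇒ Z
Ȟ^1: (3−0)−2=1 ⇒ Z
Ȟ^2: (0−0)−0=0 ⇒ 0

Ȟ^0 = Z, Ȟ^1 = Z, Ȟ^2 = 0


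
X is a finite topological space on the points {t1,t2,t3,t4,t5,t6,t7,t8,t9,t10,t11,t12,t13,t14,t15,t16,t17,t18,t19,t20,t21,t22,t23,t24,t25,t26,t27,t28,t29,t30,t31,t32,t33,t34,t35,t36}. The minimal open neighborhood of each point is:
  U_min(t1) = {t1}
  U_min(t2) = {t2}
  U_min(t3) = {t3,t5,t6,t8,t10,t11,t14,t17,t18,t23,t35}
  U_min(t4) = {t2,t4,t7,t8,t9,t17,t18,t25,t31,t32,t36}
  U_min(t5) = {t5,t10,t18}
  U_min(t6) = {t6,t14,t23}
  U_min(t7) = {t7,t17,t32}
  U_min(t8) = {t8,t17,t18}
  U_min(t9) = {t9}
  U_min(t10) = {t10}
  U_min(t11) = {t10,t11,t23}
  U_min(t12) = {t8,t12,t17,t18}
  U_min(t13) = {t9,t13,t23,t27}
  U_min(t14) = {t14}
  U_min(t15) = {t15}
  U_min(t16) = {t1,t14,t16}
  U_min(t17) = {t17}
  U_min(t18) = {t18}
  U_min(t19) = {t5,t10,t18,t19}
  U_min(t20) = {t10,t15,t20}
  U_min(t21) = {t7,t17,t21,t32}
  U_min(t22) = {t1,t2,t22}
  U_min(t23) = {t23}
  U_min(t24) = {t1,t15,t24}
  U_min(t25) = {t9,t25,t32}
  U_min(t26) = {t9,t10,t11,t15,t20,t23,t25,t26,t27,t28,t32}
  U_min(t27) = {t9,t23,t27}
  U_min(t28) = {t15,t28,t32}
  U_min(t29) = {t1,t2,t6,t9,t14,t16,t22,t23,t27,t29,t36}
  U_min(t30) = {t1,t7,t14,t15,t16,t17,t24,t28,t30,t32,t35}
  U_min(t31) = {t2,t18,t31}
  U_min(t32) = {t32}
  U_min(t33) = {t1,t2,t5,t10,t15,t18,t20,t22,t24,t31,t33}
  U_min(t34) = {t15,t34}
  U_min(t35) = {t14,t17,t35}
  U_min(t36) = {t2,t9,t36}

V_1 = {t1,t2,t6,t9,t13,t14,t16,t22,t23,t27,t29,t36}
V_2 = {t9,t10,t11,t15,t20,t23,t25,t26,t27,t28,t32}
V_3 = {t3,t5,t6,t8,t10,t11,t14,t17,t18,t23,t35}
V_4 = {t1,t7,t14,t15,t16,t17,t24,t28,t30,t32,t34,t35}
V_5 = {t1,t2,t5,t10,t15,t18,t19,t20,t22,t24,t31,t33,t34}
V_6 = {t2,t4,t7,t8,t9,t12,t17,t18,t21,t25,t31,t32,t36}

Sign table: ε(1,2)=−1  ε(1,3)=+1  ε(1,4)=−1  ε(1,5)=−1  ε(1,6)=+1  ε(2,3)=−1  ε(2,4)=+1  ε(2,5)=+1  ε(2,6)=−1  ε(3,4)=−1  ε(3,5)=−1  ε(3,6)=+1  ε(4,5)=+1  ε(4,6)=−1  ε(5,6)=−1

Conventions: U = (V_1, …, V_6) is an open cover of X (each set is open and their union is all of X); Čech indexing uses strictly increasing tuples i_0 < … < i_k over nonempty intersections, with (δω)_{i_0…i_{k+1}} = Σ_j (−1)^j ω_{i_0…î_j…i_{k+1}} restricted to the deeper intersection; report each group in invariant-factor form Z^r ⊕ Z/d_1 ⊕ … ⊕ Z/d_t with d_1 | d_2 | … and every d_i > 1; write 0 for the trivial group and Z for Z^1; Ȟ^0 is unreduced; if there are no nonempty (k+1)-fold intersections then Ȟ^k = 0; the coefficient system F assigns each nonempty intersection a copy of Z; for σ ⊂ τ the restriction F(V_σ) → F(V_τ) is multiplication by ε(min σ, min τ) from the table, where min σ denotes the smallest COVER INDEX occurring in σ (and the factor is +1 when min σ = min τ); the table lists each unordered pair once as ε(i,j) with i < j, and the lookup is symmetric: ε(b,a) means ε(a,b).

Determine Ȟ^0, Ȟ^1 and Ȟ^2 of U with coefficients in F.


nerve of the cover:
  V12={t9,t23,t27} V13={t6,t14,t23} V14={t1,t14,t16} V15={t1,t2,t22} V16={t2,t9,t36} V23={t10,t11,t23} V24={t15,t28,t32} V25={t10,t15,t20} V26={t9,t25,t32} V34={t14,t17,t35} V35={t5,t10,t18} V36={t8,t17,t18} V45={t1,t15,t24,t34} V46={t7,t17,t32} V56={t2,t18,t31}
  V123={t23} V126={t9} V134={t14} V145={t1} V156={t2} V235={t10} V245={t15} V246={t32} V346={t17} V356={t18}
C dims 6,15,10; δ0: rk 5, SNF 1^5; δ1: rk 10, SNF 1^9·2
Ȟ^0 = (6 − 5) − 0 = 1, so Ȟ^0 ≅ Z
Ȟ^1 = (15 − 10) − 5 = 0, so Ȟ^1 ≅ 0
Ȟ^2 = (10 − 0) − 10 = 0 plus torsion [2], so Ȟ^2 ≅ Z/2

Ȟ^0 ≅ Z,  Ȟ^1 ≅ 0,  Ȟ^2 ≅ Z/2


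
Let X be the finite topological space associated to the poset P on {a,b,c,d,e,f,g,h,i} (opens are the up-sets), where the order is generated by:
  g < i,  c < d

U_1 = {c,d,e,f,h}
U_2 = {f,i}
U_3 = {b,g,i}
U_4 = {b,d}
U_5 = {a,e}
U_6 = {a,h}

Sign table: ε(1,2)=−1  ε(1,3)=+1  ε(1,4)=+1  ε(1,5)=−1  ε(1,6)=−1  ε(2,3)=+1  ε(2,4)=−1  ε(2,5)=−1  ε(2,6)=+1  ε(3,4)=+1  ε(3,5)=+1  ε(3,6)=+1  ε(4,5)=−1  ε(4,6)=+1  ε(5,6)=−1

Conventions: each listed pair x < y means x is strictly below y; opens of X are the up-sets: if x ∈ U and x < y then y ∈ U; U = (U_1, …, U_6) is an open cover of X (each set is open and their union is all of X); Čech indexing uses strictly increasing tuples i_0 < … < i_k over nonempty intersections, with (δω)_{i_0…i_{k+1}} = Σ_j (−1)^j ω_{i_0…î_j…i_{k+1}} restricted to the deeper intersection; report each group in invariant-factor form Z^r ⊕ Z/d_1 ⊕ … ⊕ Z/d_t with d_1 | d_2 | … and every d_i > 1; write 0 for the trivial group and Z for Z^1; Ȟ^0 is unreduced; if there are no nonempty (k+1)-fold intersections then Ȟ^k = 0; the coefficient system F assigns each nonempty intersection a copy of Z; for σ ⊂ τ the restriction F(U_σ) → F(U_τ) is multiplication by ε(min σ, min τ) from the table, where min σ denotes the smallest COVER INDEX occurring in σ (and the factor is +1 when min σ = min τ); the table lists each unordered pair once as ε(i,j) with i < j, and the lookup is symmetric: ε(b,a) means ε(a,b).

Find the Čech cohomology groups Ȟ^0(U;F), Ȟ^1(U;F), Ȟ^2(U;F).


nerve of the cover:
  U12={f} U14={d} U15={e} U16={h} U23={i} U34={b} U56={a}
C dims 6,7; δ0: rk 6, SNF 1^5·2
Ȟ^0 = (6 − 6) − 0 = 0, so Ȟ^0 ≅ 0
Ȟ^1 = (7 − 0) − 6 = 1 plus torsion [2], so Ȟ^1 ≅ Z ⊕ Z/2
Ȟ^2 = (0 − 0) − 0 = 0, so Ȟ^2 ≅ 0

Ȟ^0(U;F) ≅ 0, Ȟ^1(U;F) ≅ Z ⊕ Z/2, Ȟ^2(U;F) ≅ 0


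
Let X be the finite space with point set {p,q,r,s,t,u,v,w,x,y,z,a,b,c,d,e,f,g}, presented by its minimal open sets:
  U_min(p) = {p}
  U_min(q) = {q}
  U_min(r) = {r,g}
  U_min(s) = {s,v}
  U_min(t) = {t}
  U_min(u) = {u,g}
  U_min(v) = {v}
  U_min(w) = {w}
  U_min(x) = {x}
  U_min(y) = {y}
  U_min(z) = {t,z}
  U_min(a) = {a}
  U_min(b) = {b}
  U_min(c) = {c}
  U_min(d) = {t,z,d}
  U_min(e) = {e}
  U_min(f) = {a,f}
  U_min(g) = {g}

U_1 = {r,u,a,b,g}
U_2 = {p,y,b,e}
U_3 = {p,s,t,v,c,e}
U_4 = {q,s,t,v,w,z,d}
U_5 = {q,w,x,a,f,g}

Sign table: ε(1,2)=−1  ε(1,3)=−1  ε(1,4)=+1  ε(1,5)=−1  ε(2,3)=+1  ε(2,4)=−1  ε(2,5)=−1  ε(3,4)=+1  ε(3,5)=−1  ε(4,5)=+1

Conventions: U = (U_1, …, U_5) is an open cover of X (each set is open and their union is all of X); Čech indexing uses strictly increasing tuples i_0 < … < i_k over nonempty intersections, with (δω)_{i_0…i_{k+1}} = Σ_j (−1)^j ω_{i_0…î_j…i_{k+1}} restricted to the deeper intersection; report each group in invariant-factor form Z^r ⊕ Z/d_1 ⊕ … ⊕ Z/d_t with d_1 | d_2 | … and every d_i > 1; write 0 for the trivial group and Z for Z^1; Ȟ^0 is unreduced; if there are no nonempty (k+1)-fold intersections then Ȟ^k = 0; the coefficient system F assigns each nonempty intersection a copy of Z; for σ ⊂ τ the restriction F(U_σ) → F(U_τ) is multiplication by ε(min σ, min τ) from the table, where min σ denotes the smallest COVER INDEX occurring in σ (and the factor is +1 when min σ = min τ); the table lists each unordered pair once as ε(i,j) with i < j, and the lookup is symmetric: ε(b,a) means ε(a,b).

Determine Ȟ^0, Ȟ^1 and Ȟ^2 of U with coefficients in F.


nonempty overlaps:
  U12={b} U15={a,g} U23={p,e} U34={s,t,v} U45={q,w}
C dims 5,5; δ0: rk 4, SNF 1^4
degree 0: 5−4−0 = 1 → Ȟ^0 ≅ Z
degree 1: 5−0−4 = 1 → Ȟ^1 ≅ Z
degree 2: 0−0−0 = 0 → Ȟ^2 ≅ 0

Ȟ^0(U;F) ≅ Z,  Ȟ^1(U;F) ≅ Z,  Ȟ^2(U;F) ≅ 0


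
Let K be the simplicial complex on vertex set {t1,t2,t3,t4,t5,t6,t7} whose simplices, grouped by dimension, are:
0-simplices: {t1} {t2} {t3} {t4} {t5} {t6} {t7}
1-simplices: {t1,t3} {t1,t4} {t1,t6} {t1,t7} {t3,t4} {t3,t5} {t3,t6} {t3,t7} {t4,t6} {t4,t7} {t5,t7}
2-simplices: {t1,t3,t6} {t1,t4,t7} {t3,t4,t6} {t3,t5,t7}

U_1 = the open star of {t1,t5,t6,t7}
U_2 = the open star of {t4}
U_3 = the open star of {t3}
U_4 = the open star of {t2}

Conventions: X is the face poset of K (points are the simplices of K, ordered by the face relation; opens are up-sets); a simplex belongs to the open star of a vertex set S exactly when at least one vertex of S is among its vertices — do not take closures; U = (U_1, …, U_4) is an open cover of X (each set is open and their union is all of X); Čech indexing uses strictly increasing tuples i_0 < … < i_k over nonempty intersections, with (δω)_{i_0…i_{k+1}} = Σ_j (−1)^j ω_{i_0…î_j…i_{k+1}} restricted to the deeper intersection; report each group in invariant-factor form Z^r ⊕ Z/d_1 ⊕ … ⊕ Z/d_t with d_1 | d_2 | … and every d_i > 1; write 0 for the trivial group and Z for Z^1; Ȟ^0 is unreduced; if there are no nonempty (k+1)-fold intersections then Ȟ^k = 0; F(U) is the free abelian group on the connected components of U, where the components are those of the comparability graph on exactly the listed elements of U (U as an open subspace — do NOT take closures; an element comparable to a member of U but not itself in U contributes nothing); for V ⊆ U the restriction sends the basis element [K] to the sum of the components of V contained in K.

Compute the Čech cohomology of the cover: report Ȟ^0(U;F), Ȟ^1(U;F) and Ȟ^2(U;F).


Ȟ^0 ≅ Z^2, Ȟ^1 ≅ Z^2, Ȟ^2 ≅ 0

nerve of the cover:
  U1={{t1},{t5},{t6},{t7},{t1,t3},{t1,t4},{t1,t6},{t1,t7},{t3,t5},{t3,t6},{t3,t7},{t4,t6},{t4,t7},{t5,t7},{t1,t3,t6},{t1,t4,t7},{t3,t4,t6},{t3,t5,t7}} U2={{t4},{t1,t4},{t3,t4},{t4,t6},{t4,t7},{t1,t4,t7},{t3,t4,t6}} U3={{t3},{t1,t3},{t3,t4},{t3,t5},{t3,t6},{t3,t7},{t1,t3,t6},{t3,t4,t6},{t3,t5,t7}} U4={{t2}}
  U12={{t1,t4},{t4,t6},{t4,t7},{t1,t4,t7},{t3,t4,t6}} U13={{t1,t3},{t3,t5},{t3,t6},{t3,t7},{t1,t3,t6},{t3,t4,t6},{t3,t5,t7}} U23={{t3,t4},{t3,t4,t6}}
  U123={{t3,t4,t6}}
components per intersection:
  U1: {{t1},{t5},{t6},{t7},{t1,t3},{t1,t4},{t1,t6},{t1,t7},{t3,t5},{t3,t6},{t3,t7},{t4,t6},{t4,t7},{t5,t7},{t1,t3,t6},{t1,t4,t7},{t3,t4,t6},{t3,t5,t7}}
  U2: {{t4},{t1,t4},{t3,t4},{t4,t6},{t4,t7},{t1,t4,t7},{t3,t4,t6}}
  U3: {{t3},{t1,t3},{t3,t4},{t3,t5},{t3,t6},{t3,t7},{t1,t3,t6},{t3,t4,t6},{t3,t5,t7}}
  U4: {{t2}}
  U12: {{t1,t4},{t4,t7},{t1,t4,t7}} {{t4,t6},{t3,t4,t6}}
  U13: {{t1,t3},{t3,t6},{t1,t3,t6},{t3,t4,t6}} {{t3,t5},{t3,t7},{t3,t5,t7}}
  U23: {{t3,t4},{t3,t4,t6}}
  U123: {{t3,t4,t6}}
C dims 4,5,1; δ0: rk 2, SNF 1^2; δ1: rk 1, SNF 1^1
Ȟ^0 = (4 − 2) − 0 = 2, so Ȟ^0 ≅ Z^2
Ȟ^1 = (5 − 1) − 2 = 2, so Ȟ^1 ≅ Z^2
Ȟ^2 = (1 − 0) − 1 = 0, so Ȟ^2 ≅ 0


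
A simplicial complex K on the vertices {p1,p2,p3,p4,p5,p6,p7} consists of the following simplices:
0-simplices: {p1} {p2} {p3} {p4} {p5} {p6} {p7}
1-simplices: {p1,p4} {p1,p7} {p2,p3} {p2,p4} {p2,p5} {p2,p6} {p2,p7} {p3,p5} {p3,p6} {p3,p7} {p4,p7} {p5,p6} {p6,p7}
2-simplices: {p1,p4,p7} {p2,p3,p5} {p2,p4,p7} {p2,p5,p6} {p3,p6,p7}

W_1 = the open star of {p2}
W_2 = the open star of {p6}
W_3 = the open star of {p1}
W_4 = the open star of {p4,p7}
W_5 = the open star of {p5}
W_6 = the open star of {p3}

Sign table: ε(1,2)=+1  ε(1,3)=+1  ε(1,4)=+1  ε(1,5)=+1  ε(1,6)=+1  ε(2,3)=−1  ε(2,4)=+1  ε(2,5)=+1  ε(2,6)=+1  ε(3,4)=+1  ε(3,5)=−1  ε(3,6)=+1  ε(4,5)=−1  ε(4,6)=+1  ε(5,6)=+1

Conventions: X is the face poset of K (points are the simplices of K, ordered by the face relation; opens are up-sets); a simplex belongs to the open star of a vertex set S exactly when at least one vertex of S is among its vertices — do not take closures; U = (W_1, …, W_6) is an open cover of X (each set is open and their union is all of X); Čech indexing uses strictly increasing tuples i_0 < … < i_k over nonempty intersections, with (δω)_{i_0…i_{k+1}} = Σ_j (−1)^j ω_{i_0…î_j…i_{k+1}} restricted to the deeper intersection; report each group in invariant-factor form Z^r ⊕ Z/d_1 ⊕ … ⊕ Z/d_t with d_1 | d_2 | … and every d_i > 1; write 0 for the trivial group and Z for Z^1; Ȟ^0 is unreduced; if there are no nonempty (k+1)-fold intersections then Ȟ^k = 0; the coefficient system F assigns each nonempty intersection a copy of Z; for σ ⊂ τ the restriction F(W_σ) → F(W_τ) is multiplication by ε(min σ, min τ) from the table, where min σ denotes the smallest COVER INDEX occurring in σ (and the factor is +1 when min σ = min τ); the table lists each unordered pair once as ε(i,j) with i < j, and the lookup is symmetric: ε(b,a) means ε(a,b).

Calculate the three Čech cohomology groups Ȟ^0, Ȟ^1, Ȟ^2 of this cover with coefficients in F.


nonempty overlaps:
  W1={{p2},{p2,p3},{p2,p4},{p2,p5},{p2,p6},{p2,p7},{p2,p3,p5},{p2,p4,p7},{p2,p5,p6}} W2={{p6},{p2,p6},{p3,p6},{p5,p6},{p6,p7},{p2,p5,p6},{p3,p6,p7}} W3={{p1},{p1,p4},{p1,p7},{p1,p4,p7}} W4={{p4},{p7},{p1,p4},{p1,p7},{p2,p4},{p2,p7},{p3,p7},{p4,p7},{p6,p7},{p1,p4,p7},{p2,p4,p7},{p3,p6,p7}} W5={{p5},{p2,p5},{p3,p5},{p5,p6},{p2,p3,p5},{p2,p5,p6}} W6={{p3},{p2,p3},{p3,p5},{p3,p6},{p3,p7},{p2,p3,p5},{p3,p6,p7}}
  W12={{p2,p6},{p2,p5,p6}} W14={{p2,p4},{p2,p7},{p2,p4,p7}} W15={{p2,p5},{p2,p3,p5},{p2,p5,p6}} W16={{p2,p3},{p2,p3,p5}} W24={{p6,p7},{p3,p6,p7}} W25={{p5,p6},{p2,p5,p6}} W26={{p3,p6},{p3,p6,p7}} W34={{p1,p4},{p1,p7},{p1,p4,p7}} W46={{p3,p7},{p3,p6,p7}} W56={{p3,p5},{p2,p3,p5}}
  W125={{p2,p5,p6}} W156={{p2,p3,p5}} W246={{p3,p6,p7}}
C dims 6,10,3; δ0: rk 5, SNF 1^5; δ1: rk 3, SNF 1^3
degree 0: 6−5−0 = 1 → Ȟ^0 ≅ Z
degree 1: 10−3−5 = 2 → Ȟ^1 ≅ Z^2
degree 2: 3−0−3 = 0 → Ȟ^2 ≅ 0

Ȟ^0 ≅ Z, Ȟ^1 ≅ Z^2 and Ȟ^2 ≅ 0


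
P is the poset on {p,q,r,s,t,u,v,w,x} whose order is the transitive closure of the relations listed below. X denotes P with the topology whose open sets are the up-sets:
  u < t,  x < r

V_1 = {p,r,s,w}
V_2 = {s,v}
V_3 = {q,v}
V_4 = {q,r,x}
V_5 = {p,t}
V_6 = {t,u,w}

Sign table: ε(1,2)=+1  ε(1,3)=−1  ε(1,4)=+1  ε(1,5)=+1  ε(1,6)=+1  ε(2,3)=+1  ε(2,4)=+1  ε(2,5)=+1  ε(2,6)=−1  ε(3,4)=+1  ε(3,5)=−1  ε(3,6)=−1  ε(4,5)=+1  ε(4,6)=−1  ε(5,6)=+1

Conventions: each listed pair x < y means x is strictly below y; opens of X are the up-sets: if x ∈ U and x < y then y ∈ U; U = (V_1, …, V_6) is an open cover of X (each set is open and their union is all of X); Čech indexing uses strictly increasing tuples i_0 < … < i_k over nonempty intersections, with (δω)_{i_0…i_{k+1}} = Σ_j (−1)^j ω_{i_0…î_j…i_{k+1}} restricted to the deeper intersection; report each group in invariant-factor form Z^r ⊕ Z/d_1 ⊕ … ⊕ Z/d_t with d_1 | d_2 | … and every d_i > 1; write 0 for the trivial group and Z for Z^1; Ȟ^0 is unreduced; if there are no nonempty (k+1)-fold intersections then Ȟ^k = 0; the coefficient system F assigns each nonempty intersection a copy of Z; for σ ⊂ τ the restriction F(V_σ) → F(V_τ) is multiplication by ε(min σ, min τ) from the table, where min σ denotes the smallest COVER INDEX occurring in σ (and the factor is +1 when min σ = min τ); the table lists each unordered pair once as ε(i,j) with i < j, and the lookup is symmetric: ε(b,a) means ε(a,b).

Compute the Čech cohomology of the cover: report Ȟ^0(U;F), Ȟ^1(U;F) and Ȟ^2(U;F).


nerve of the cover:
  V12={s} V14={r} V15={p} V16={w} V23={v} V34={q} V56={t}
C dims 6,7; δ0: rk 5, SNF 1^5
Ȟ^0 = (6 − 5) − 0 = 1, so Ȟ^0 ≅ Z
Ȟ^1 = (7 − 0) − 5 = 2, so Ȟ^1 ≅ Z^2
Ȟ^2 = (0 − 0) − 0 = 0, so Ȟ^2 ≅ 0

Ȟ^0 = Z, Ȟ^1 = Z^2, Ȟ^2 = 0


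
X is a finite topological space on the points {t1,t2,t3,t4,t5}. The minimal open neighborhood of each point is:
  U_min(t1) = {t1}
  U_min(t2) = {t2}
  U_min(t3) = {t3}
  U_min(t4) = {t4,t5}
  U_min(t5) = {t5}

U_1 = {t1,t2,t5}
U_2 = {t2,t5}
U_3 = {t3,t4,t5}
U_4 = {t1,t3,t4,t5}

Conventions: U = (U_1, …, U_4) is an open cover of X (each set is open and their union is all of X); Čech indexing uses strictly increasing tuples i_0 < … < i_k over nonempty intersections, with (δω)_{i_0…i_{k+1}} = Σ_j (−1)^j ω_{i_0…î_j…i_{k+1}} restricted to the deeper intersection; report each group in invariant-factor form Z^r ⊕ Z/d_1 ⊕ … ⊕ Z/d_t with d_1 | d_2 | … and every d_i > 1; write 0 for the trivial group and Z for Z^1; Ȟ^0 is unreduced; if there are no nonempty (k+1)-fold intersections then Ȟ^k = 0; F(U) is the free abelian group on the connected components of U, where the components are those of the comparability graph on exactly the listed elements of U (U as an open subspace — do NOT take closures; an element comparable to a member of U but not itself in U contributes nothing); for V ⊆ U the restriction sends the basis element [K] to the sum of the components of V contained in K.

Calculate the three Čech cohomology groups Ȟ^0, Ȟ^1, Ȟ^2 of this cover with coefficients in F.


nonempty overlaps:
  U12={t2,t5} U13={t5} U14={t1,t5} U23={t5} U24={t5} U34={t3,t4,t5}
  U123={t5} U124={t5} U134={t5} U234={t5}
  U1234={t5}
components per intersection:
  U1: {t1} {t2} {t5}
  U2: {t2} {t5}
  U3: {t3} {t4,t5}
  U4: {t1} {t3} {t4,t5}
  U12: {t2} {t5}
  U13: {t5}
  U14: {t1} {t5}
  U23: {t5}
  U24: {t5}
  U34: {t3} {t4,t5}
  U123: {t5}
  U124: {t5}
  U134: {t5}
  U234: {t5}
  U1234: {t5}
C dims 10,9,4,1; δ0: rk 6, SNF 1^6; δ1: rk 3, SNF 1^3; δ2: rk 1, SNF 1^1
degree 0: 10−6−0 = 4 → Ȟ^0 ≅ Z^4
degree 1: 9−3−6 = 0 → Ȟ^1 ≅ 0
degree 2: 4−1−3 = 0 → Ȟ^2 ≅ 0

Ȟ^0 = Z^4, Ȟ^1 = 0 and Ȟ^2 = 0
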